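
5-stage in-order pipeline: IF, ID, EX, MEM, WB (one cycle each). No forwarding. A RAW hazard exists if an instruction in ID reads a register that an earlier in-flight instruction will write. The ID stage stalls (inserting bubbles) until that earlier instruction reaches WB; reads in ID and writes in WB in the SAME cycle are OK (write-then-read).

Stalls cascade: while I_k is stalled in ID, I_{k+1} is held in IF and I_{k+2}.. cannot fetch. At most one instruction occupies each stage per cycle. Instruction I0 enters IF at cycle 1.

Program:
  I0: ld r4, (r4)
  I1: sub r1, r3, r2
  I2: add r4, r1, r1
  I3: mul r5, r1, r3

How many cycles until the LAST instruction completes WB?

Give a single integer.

I0 ld r4 <- r4: IF@1 ID@2 stall=0 (-) EX@3 MEM@4 WB@5
I1 sub r1 <- r3,r2: IF@2 ID@3 stall=0 (-) EX@4 MEM@5 WB@6
I2 add r4 <- r1,r1: IF@3 ID@4 stall=2 (RAW on I1.r1 (WB@6)) EX@7 MEM@8 WB@9
I3 mul r5 <- r1,r3: IF@4 ID@7 stall=0 (-) EX@8 MEM@9 WB@10

Answer: 10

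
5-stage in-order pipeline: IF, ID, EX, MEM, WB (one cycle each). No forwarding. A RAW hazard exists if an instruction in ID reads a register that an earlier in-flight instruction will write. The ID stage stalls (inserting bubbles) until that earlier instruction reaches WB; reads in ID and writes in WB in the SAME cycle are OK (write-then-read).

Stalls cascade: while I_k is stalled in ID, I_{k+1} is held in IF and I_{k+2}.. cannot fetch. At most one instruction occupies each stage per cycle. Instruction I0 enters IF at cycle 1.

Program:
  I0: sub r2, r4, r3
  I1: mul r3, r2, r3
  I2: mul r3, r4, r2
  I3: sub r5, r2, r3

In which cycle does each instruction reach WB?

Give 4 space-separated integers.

I0 sub r2 <- r4,r3: IF@1 ID@2 stall=0 (-) EX@3 MEM@4 WB@5
I1 mul r3 <- r2,r3: IF@2 ID@3 stall=2 (RAW on I0.r2 (WB@5)) EX@6 MEM@7 WB@8
I2 mul r3 <- r4,r2: IF@3 ID@6 stall=0 (-) EX@7 MEM@8 WB@9
I3 sub r5 <- r2,r3: IF@6 ID@7 stall=2 (RAW on I2.r3 (WB@9)) EX@10 MEM@11 WB@12

Answer: 5 8 9 12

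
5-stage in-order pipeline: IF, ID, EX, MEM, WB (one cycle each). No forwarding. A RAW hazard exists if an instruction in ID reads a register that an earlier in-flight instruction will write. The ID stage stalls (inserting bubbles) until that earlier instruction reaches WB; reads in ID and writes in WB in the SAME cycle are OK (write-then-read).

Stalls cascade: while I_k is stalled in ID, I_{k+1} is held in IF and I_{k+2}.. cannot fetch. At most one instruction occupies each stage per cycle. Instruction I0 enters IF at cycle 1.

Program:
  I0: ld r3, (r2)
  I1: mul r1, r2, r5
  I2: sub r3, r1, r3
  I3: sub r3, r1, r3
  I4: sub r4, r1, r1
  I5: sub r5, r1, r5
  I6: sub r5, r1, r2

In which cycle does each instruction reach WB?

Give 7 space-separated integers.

Answer: 5 6 9 12 13 14 15

Derivation:
I0 ld r3 <- r2: IF@1 ID@2 stall=0 (-) EX@3 MEM@4 WB@5
I1 mul r1 <- r2,r5: IF@2 ID@3 stall=0 (-) EX@4 MEM@5 WB@6
I2 sub r3 <- r1,r3: IF@3 ID@4 stall=2 (RAW on I1.r1 (WB@6)) EX@7 MEM@8 WB@9
I3 sub r3 <- r1,r3: IF@4 ID@7 stall=2 (RAW on I2.r3 (WB@9)) EX@10 MEM@11 WB@12
I4 sub r4 <- r1,r1: IF@7 ID@10 stall=0 (-) EX@11 MEM@12 WB@13
I5 sub r5 <- r1,r5: IF@10 ID@11 stall=0 (-) EX@12 MEM@13 WB@14
I6 sub r5 <- r1,r2: IF@11 ID@12 stall=0 (-) EX@13 MEM@14 WB@15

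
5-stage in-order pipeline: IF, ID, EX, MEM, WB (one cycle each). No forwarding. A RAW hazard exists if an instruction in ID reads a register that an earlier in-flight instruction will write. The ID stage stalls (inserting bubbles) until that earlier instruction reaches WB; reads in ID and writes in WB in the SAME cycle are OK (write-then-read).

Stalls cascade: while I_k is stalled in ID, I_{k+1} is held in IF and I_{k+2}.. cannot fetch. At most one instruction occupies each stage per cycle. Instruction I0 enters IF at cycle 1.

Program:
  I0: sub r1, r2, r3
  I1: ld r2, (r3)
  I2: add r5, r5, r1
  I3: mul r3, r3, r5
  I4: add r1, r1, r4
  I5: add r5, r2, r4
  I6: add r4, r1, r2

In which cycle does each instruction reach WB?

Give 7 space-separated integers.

I0 sub r1 <- r2,r3: IF@1 ID@2 stall=0 (-) EX@3 MEM@4 WB@5
I1 ld r2 <- r3: IF@2 ID@3 stall=0 (-) EX@4 MEM@5 WB@6
I2 add r5 <- r5,r1: IF@3 ID@4 stall=1 (RAW on I0.r1 (WB@5)) EX@6 MEM@7 WB@8
I3 mul r3 <- r3,r5: IF@4 ID@6 stall=2 (RAW on I2.r5 (WB@8)) EX@9 MEM@10 WB@11
I4 add r1 <- r1,r4: IF@6 ID@9 stall=0 (-) EX@10 MEM@11 WB@12
I5 add r5 <- r2,r4: IF@9 ID@10 stall=0 (-) EX@11 MEM@12 WB@13
I6 add r4 <- r1,r2: IF@10 ID@11 stall=1 (RAW on I4.r1 (WB@12)) EX@13 MEM@14 WB@15

Answer: 5 6 8 11 12 13 15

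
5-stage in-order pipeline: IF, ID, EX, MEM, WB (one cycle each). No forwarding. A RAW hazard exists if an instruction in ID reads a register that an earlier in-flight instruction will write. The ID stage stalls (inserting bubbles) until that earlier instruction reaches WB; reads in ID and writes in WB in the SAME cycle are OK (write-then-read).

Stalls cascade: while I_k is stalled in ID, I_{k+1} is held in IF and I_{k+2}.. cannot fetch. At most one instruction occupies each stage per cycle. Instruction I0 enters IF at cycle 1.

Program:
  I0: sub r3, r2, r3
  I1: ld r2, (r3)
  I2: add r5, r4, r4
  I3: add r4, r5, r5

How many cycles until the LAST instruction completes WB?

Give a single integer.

Answer: 12

Derivation:
I0 sub r3 <- r2,r3: IF@1 ID@2 stall=0 (-) EX@3 MEM@4 WB@5
I1 ld r2 <- r3: IF@2 ID@3 stall=2 (RAW on I0.r3 (WB@5)) EX@6 MEM@7 WB@8
I2 add r5 <- r4,r4: IF@3 ID@6 stall=0 (-) EX@7 MEM@8 WB@9
I3 add r4 <- r5,r5: IF@6 ID@7 stall=2 (RAW on I2.r5 (WB@9)) EX@10 MEM@11 WB@12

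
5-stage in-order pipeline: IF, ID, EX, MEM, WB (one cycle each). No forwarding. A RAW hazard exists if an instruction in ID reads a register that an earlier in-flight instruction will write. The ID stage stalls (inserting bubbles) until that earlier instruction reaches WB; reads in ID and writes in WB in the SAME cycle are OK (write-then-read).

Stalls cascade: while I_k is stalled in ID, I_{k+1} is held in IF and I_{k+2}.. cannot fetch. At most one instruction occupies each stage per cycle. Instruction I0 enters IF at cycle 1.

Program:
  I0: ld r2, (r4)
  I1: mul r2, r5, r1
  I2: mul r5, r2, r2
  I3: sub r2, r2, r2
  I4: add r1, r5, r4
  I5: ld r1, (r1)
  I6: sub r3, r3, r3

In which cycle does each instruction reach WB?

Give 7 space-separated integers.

I0 ld r2 <- r4: IF@1 ID@2 stall=0 (-) EX@3 MEM@4 WB@5
I1 mul r2 <- r5,r1: IF@2 ID@3 stall=0 (-) EX@4 MEM@5 WB@6
I2 mul r5 <- r2,r2: IF@3 ID@4 stall=2 (RAW on I1.r2 (WB@6)) EX@7 MEM@8 WB@9
I3 sub r2 <- r2,r2: IF@4 ID@7 stall=0 (-) EX@8 MEM@9 WB@10
I4 add r1 <- r5,r4: IF@7 ID@8 stall=1 (RAW on I2.r5 (WB@9)) EX@10 MEM@11 WB@12
I5 ld r1 <- r1: IF@8 ID@10 stall=2 (RAW on I4.r1 (WB@12)) EX@13 MEM@14 WB@15
I6 sub r3 <- r3,r3: IF@10 ID@13 stall=0 (-) EX@14 MEM@15 WB@16

Answer: 5 6 9 10 12 15 16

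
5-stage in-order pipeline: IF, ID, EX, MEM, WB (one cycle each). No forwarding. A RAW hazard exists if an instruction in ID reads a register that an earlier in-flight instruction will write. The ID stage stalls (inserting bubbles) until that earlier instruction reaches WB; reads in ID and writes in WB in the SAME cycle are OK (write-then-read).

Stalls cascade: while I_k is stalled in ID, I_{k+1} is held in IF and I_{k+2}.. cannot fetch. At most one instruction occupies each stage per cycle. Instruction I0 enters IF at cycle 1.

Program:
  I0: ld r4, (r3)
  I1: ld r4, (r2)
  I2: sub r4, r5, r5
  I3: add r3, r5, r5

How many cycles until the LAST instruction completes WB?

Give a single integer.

I0 ld r4 <- r3: IF@1 ID@2 stall=0 (-) EX@3 MEM@4 WB@5
I1 ld r4 <- r2: IF@2 ID@3 stall=0 (-) EX@4 MEM@5 WB@6
I2 sub r4 <- r5,r5: IF@3 ID@4 stall=0 (-) EX@5 MEM@6 WB@7
I3 add r3 <- r5,r5: IF@4 ID@5 stall=0 (-) EX@6 MEM@7 WB@8

Answer: 8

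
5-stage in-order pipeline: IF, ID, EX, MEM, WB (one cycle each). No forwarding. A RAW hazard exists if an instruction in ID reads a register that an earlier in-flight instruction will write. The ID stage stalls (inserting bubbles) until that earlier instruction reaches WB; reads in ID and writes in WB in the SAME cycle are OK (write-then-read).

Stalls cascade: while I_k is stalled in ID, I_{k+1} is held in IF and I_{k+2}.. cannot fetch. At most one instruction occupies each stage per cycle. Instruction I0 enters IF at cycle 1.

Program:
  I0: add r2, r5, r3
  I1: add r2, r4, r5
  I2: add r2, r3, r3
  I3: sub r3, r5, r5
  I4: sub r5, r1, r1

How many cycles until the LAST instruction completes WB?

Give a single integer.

I0 add r2 <- r5,r3: IF@1 ID@2 stall=0 (-) EX@3 MEM@4 WB@5
I1 add r2 <- r4,r5: IF@2 ID@3 stall=0 (-) EX@4 MEM@5 WB@6
I2 add r2 <- r3,r3: IF@3 ID@4 stall=0 (-) EX@5 MEM@6 WB@7
I3 sub r3 <- r5,r5: IF@4 ID@5 stall=0 (-) EX@6 MEM@7 WB@8
I4 sub r5 <- r1,r1: IF@5 ID@6 stall=0 (-) EX@7 MEM@8 WB@9

Answer: 9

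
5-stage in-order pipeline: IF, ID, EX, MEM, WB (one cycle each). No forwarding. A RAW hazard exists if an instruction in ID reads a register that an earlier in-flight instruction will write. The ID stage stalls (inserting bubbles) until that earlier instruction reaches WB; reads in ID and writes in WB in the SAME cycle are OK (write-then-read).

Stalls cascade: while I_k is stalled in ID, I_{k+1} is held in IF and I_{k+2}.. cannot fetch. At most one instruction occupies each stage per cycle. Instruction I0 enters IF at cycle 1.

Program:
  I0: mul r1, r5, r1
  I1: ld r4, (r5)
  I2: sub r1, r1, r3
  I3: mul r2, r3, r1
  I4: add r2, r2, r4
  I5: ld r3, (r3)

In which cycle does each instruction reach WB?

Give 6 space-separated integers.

I0 mul r1 <- r5,r1: IF@1 ID@2 stall=0 (-) EX@3 MEM@4 WB@5
I1 ld r4 <- r5: IF@2 ID@3 stall=0 (-) EX@4 MEM@5 WB@6
I2 sub r1 <- r1,r3: IF@3 ID@4 stall=1 (RAW on I0.r1 (WB@5)) EX@6 MEM@7 WB@8
I3 mul r2 <- r3,r1: IF@4 ID@6 stall=2 (RAW on I2.r1 (WB@8)) EX@9 MEM@10 WB@11
I4 add r2 <- r2,r4: IF@6 ID@9 stall=2 (RAW on I3.r2 (WB@11)) EX@12 MEM@13 WB@14
I5 ld r3 <- r3: IF@9 ID@12 stall=0 (-) EX@13 MEM@14 WB@15

Answer: 5 6 8 11 14 15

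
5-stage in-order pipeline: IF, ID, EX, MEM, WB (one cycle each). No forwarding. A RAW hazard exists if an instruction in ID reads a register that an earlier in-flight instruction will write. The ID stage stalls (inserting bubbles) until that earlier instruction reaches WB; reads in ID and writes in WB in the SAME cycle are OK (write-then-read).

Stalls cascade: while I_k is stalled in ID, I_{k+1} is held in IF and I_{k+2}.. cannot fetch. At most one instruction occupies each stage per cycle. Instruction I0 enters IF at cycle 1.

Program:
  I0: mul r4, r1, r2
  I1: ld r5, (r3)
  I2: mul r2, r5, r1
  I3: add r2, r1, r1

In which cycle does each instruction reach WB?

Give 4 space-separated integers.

Answer: 5 6 9 10

Derivation:
I0 mul r4 <- r1,r2: IF@1 ID@2 stall=0 (-) EX@3 MEM@4 WB@5
I1 ld r5 <- r3: IF@2 ID@3 stall=0 (-) EX@4 MEM@5 WB@6
I2 mul r2 <- r5,r1: IF@3 ID@4 stall=2 (RAW on I1.r5 (WB@6)) EX@7 MEM@8 WB@9
I3 add r2 <- r1,r1: IF@4 ID@7 stall=0 (-) EX@8 MEM@9 WB@10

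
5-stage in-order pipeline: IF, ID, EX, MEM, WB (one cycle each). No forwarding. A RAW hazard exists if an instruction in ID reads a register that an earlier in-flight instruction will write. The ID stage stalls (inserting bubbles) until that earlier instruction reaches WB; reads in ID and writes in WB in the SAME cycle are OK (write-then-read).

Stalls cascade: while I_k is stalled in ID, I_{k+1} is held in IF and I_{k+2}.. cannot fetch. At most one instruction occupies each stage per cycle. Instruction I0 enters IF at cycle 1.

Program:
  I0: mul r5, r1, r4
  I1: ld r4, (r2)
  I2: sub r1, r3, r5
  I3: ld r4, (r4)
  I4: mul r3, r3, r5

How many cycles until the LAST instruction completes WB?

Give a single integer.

Answer: 10

Derivation:
I0 mul r5 <- r1,r4: IF@1 ID@2 stall=0 (-) EX@3 MEM@4 WB@5
I1 ld r4 <- r2: IF@2 ID@3 stall=0 (-) EX@4 MEM@5 WB@6
I2 sub r1 <- r3,r5: IF@3 ID@4 stall=1 (RAW on I0.r5 (WB@5)) EX@6 MEM@7 WB@8
I3 ld r4 <- r4: IF@4 ID@6 stall=0 (-) EX@7 MEM@8 WB@9
I4 mul r3 <- r3,r5: IF@6 ID@7 stall=0 (-) EX@8 MEM@9 WB@10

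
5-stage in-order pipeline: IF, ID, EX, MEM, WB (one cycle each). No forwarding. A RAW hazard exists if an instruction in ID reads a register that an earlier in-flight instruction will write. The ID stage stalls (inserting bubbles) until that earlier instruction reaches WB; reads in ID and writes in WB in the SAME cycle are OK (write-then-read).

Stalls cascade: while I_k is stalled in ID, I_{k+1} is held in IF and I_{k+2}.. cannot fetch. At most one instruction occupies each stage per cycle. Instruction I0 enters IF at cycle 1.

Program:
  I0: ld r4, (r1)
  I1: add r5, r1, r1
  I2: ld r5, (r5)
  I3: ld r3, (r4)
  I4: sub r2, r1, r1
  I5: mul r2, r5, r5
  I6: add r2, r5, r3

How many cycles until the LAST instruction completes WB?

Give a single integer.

I0 ld r4 <- r1: IF@1 ID@2 stall=0 (-) EX@3 MEM@4 WB@5
I1 add r5 <- r1,r1: IF@2 ID@3 stall=0 (-) EX@4 MEM@5 WB@6
I2 ld r5 <- r5: IF@3 ID@4 stall=2 (RAW on I1.r5 (WB@6)) EX@7 MEM@8 WB@9
I3 ld r3 <- r4: IF@4 ID@7 stall=0 (-) EX@8 MEM@9 WB@10
I4 sub r2 <- r1,r1: IF@7 ID@8 stall=0 (-) EX@9 MEM@10 WB@11
I5 mul r2 <- r5,r5: IF@8 ID@9 stall=0 (-) EX@10 MEM@11 WB@12
I6 add r2 <- r5,r3: IF@9 ID@10 stall=0 (-) EX@11 MEM@12 WB@13

Answer: 13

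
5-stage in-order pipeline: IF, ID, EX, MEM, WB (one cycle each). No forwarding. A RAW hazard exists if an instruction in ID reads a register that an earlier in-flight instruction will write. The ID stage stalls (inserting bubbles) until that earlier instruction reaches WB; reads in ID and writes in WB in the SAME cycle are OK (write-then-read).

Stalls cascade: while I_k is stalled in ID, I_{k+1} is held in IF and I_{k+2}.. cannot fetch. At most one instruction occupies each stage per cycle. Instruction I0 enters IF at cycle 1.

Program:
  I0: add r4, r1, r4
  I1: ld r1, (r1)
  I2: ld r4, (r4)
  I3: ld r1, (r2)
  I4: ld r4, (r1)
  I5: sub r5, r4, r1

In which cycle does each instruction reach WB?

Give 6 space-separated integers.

I0 add r4 <- r1,r4: IF@1 ID@2 stall=0 (-) EX@3 MEM@4 WB@5
I1 ld r1 <- r1: IF@2 ID@3 stall=0 (-) EX@4 MEM@5 WB@6
I2 ld r4 <- r4: IF@3 ID@4 stall=1 (RAW on I0.r4 (WB@5)) EX@6 MEM@7 WB@8
I3 ld r1 <- r2: IF@4 ID@6 stall=0 (-) EX@7 MEM@8 WB@9
I4 ld r4 <- r1: IF@6 ID@7 stall=2 (RAW on I3.r1 (WB@9)) EX@10 MEM@11 WB@12
I5 sub r5 <- r4,r1: IF@7 ID@10 stall=2 (RAW on I4.r4 (WB@12)) EX@13 MEM@14 WB@15

Answer: 5 6 8 9 12 15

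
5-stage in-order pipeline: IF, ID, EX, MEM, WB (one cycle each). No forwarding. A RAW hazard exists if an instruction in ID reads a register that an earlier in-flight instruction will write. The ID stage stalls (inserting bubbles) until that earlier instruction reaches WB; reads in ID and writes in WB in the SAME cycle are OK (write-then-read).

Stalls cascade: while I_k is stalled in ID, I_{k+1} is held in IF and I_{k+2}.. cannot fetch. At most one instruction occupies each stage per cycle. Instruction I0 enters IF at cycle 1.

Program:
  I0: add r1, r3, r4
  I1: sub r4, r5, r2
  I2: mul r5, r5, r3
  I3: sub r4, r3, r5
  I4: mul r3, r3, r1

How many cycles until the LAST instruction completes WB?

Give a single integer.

Answer: 11

Derivation:
I0 add r1 <- r3,r4: IF@1 ID@2 stall=0 (-) EX@3 MEM@4 WB@5
I1 sub r4 <- r5,r2: IF@2 ID@3 stall=0 (-) EX@4 MEM@5 WB@6
I2 mul r5 <- r5,r3: IF@3 ID@4 stall=0 (-) EX@5 MEM@6 WB@7
I3 sub r4 <- r3,r5: IF@4 ID@5 stall=2 (RAW on I2.r5 (WB@7)) EX@8 MEM@9 WB@10
I4 mul r3 <- r3,r1: IF@5 ID@8 stall=0 (-) EX@9 MEM@10 WB@11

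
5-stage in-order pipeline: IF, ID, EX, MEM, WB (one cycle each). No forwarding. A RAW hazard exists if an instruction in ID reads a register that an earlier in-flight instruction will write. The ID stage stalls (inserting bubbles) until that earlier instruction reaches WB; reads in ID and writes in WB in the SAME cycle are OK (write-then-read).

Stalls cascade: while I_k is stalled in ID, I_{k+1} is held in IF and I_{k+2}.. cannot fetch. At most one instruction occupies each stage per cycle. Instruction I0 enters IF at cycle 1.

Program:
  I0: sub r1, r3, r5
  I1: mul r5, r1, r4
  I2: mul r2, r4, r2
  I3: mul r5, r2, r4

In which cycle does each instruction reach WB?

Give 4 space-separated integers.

I0 sub r1 <- r3,r5: IF@1 ID@2 stall=0 (-) EX@3 MEM@4 WB@5
I1 mul r5 <- r1,r4: IF@2 ID@3 stall=2 (RAW on I0.r1 (WB@5)) EX@6 MEM@7 WB@8
I2 mul r2 <- r4,r2: IF@3 ID@6 stall=0 (-) EX@7 MEM@8 WB@9
I3 mul r5 <- r2,r4: IF@6 ID@7 stall=2 (RAW on I2.r2 (WB@9)) EX@10 MEM@11 WB@12

Answer: 5 8 9 12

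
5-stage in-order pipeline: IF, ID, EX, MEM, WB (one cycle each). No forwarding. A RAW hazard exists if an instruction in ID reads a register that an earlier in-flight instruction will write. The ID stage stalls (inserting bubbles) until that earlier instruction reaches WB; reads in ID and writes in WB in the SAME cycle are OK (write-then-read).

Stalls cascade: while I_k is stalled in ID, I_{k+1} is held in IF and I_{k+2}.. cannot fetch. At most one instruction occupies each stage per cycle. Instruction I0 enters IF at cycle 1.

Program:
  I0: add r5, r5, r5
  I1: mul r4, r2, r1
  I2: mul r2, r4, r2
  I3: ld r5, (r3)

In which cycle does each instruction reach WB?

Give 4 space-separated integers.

Answer: 5 6 9 10

Derivation:
I0 add r5 <- r5,r5: IF@1 ID@2 stall=0 (-) EX@3 MEM@4 WB@5
I1 mul r4 <- r2,r1: IF@2 ID@3 stall=0 (-) EX@4 MEM@5 WB@6
I2 mul r2 <- r4,r2: IF@3 ID@4 stall=2 (RAW on I1.r4 (WB@6)) EX@7 MEM@8 WB@9
I3 ld r5 <- r3: IF@4 ID@7 stall=0 (-) EX@8 MEM@9 WB@10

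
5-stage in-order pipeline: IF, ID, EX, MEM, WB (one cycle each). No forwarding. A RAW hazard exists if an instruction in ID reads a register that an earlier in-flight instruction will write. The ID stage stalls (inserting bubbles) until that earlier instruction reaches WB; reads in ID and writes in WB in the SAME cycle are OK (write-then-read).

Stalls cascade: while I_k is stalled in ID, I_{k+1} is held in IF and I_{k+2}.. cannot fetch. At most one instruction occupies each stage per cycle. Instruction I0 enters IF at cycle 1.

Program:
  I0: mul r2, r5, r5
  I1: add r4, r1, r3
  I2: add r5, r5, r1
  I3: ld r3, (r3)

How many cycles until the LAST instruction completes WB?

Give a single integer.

I0 mul r2 <- r5,r5: IF@1 ID@2 stall=0 (-) EX@3 MEM@4 WB@5
I1 add r4 <- r1,r3: IF@2 ID@3 stall=0 (-) EX@4 MEM@5 WB@6
I2 add r5 <- r5,r1: IF@3 ID@4 stall=0 (-) EX@5 MEM@6 WB@7
I3 ld r3 <- r3: IF@4 ID@5 stall=0 (-) EX@6 MEM@7 WB@8

Answer: 8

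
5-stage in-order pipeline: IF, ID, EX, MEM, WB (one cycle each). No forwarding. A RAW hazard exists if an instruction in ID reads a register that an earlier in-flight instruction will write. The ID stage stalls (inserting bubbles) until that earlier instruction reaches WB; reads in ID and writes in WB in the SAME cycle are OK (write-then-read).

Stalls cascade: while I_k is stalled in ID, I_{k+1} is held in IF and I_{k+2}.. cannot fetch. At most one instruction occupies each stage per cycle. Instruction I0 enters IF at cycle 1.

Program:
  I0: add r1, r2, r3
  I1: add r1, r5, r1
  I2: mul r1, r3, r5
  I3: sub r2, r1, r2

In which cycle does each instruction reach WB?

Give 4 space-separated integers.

Answer: 5 8 9 12

Derivation:
I0 add r1 <- r2,r3: IF@1 ID@2 stall=0 (-) EX@3 MEM@4 WB@5
I1 add r1 <- r5,r1: IF@2 ID@3 stall=2 (RAW on I0.r1 (WB@5)) EX@6 MEM@7 WB@8
I2 mul r1 <- r3,r5: IF@3 ID@6 stall=0 (-) EX@7 MEM@8 WB@9
I3 sub r2 <- r1,r2: IF@6 ID@7 stall=2 (RAW on I2.r1 (WB@9)) EX@10 MEM@11 WB@12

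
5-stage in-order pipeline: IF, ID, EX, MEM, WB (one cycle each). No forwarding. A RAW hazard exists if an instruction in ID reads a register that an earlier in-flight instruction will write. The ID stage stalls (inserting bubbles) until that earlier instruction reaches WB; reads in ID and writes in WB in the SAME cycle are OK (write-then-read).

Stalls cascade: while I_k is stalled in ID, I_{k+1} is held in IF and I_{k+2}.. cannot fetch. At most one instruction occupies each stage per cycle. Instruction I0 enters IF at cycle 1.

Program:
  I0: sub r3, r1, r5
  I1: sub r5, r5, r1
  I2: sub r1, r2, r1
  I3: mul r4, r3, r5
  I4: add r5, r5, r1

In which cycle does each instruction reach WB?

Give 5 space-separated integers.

Answer: 5 6 7 9 10

Derivation:
I0 sub r3 <- r1,r5: IF@1 ID@2 stall=0 (-) EX@3 MEM@4 WB@5
I1 sub r5 <- r5,r1: IF@2 ID@3 stall=0 (-) EX@4 MEM@5 WB@6
I2 sub r1 <- r2,r1: IF@3 ID@4 stall=0 (-) EX@5 MEM@6 WB@7
I3 mul r4 <- r3,r5: IF@4 ID@5 stall=1 (RAW on I1.r5 (WB@6)) EX@7 MEM@8 WB@9
I4 add r5 <- r5,r1: IF@5 ID@7 stall=0 (-) EX@8 MEM@9 WB@10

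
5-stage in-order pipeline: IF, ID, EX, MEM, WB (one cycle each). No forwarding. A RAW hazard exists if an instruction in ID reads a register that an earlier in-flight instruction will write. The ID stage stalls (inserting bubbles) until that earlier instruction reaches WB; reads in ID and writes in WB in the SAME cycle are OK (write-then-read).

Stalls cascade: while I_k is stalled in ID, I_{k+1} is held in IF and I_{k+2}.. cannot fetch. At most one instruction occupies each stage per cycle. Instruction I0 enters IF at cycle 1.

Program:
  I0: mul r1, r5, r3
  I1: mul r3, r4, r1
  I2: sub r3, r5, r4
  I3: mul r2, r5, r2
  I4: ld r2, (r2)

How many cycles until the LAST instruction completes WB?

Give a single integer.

I0 mul r1 <- r5,r3: IF@1 ID@2 stall=0 (-) EX@3 MEM@4 WB@5
I1 mul r3 <- r4,r1: IF@2 ID@3 stall=2 (RAW on I0.r1 (WB@5)) EX@6 MEM@7 WB@8
I2 sub r3 <- r5,r4: IF@3 ID@6 stall=0 (-) EX@7 MEM@8 WB@9
I3 mul r2 <- r5,r2: IF@6 ID@7 stall=0 (-) EX@8 MEM@9 WB@10
I4 ld r2 <- r2: IF@7 ID@8 stall=2 (RAW on I3.r2 (WB@10)) EX@11 MEM@12 WB@13

Answer: 13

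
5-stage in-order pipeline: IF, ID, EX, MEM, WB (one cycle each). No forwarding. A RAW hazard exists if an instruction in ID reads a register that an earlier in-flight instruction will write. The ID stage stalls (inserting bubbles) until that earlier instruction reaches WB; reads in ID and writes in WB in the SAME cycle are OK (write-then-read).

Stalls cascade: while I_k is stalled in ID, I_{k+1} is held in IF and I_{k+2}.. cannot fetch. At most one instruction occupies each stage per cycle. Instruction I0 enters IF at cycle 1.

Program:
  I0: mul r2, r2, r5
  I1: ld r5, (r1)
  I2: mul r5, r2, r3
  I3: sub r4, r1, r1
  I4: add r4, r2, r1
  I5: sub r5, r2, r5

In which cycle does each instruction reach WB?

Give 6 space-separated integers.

Answer: 5 6 8 9 10 11

Derivation:
I0 mul r2 <- r2,r5: IF@1 ID@2 stall=0 (-) EX@3 MEM@4 WB@5
I1 ld r5 <- r1: IF@2 ID@3 stall=0 (-) EX@4 MEM@5 WB@6
I2 mul r5 <- r2,r3: IF@3 ID@4 stall=1 (RAW on I0.r2 (WB@5)) EX@6 MEM@7 WB@8
I3 sub r4 <- r1,r1: IF@4 ID@6 stall=0 (-) EX@7 MEM@8 WB@9
I4 add r4 <- r2,r1: IF@6 ID@7 stall=0 (-) EX@8 MEM@9 WB@10
I5 sub r5 <- r2,r5: IF@7 ID@8 stall=0 (-) EX@9 MEM@10 WB@11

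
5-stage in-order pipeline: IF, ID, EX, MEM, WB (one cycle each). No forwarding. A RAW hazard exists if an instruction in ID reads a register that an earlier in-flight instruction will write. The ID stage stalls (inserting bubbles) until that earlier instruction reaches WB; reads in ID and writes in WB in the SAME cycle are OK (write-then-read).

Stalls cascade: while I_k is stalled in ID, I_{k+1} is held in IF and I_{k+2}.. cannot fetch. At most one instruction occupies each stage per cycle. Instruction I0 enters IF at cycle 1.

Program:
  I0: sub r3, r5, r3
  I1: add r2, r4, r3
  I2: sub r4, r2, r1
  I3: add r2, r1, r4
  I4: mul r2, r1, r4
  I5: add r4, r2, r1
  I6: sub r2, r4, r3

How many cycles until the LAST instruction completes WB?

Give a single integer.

I0 sub r3 <- r5,r3: IF@1 ID@2 stall=0 (-) EX@3 MEM@4 WB@5
I1 add r2 <- r4,r3: IF@2 ID@3 stall=2 (RAW on I0.r3 (WB@5)) EX@6 MEM@7 WB@8
I2 sub r4 <- r2,r1: IF@3 ID@6 stall=2 (RAW on I1.r2 (WB@8)) EX@9 MEM@10 WB@11
I3 add r2 <- r1,r4: IF@6 ID@9 stall=2 (RAW on I2.r4 (WB@11)) EX@12 MEM@13 WB@14
I4 mul r2 <- r1,r4: IF@9 ID@12 stall=0 (-) EX@13 MEM@14 WB@15
I5 add r4 <- r2,r1: IF@12 ID@13 stall=2 (RAW on I4.r2 (WB@15)) EX@16 MEM@17 WB@18
I6 sub r2 <- r4,r3: IF@13 ID@16 stall=2 (RAW on I5.r4 (WB@18)) EX@19 MEM@20 WB@21

Answer: 21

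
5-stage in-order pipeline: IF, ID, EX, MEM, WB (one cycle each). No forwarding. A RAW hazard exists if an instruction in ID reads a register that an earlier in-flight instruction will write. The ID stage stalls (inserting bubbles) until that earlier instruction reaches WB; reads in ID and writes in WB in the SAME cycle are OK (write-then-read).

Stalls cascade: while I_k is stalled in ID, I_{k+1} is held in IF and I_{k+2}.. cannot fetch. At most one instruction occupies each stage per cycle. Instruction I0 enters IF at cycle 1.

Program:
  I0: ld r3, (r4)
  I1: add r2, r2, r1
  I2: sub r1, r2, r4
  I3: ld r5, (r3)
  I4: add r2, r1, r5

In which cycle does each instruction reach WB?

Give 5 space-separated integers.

Answer: 5 6 9 10 13

Derivation:
I0 ld r3 <- r4: IF@1 ID@2 stall=0 (-) EX@3 MEM@4 WB@5
I1 add r2 <- r2,r1: IF@2 ID@3 stall=0 (-) EX@4 MEM@5 WB@6
I2 sub r1 <- r2,r4: IF@3 ID@4 stall=2 (RAW on I1.r2 (WB@6)) EX@7 MEM@8 WB@9
I3 ld r5 <- r3: IF@4 ID@7 stall=0 (-) EX@8 MEM@9 WB@10
I4 add r2 <- r1,r5: IF@7 ID@8 stall=2 (RAW on I3.r5 (WB@10)) EX@11 MEM@12 WB@13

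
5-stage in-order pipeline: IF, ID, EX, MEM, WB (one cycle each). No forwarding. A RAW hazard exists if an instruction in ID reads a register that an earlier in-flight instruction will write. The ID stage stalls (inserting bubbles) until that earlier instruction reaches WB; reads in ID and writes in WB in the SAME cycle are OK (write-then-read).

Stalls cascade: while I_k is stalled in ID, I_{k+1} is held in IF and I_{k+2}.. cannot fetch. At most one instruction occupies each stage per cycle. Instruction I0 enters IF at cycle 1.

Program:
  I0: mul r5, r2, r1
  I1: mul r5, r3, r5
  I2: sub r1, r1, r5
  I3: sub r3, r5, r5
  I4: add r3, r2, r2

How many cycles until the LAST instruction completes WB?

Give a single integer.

Answer: 13

Derivation:
I0 mul r5 <- r2,r1: IF@1 ID@2 stall=0 (-) EX@3 MEM@4 WB@5
I1 mul r5 <- r3,r5: IF@2 ID@3 stall=2 (RAW on I0.r5 (WB@5)) EX@6 MEM@7 WB@8
I2 sub r1 <- r1,r5: IF@3 ID@6 stall=2 (RAW on I1.r5 (WB@8)) EX@9 MEM@10 WB@11
I3 sub r3 <- r5,r5: IF@6 ID@9 stall=0 (-) EX@10 MEM@11 WB@12
I4 add r3 <- r2,r2: IF@9 ID@10 stall=0 (-) EX@11 MEM@12 WB@13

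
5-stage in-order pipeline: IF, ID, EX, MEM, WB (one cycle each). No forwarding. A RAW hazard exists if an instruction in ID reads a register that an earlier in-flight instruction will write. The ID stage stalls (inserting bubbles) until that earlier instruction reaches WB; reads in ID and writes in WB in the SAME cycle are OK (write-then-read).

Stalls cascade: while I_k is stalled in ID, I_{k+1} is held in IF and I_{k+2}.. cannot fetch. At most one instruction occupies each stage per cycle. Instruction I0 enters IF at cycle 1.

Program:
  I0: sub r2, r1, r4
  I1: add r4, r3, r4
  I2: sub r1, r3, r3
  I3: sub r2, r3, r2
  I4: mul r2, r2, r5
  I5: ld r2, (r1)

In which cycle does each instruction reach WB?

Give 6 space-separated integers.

I0 sub r2 <- r1,r4: IF@1 ID@2 stall=0 (-) EX@3 MEM@4 WB@5
I1 add r4 <- r3,r4: IF@2 ID@3 stall=0 (-) EX@4 MEM@5 WB@6
I2 sub r1 <- r3,r3: IF@3 ID@4 stall=0 (-) EX@5 MEM@6 WB@7
I3 sub r2 <- r3,r2: IF@4 ID@5 stall=0 (-) EX@6 MEM@7 WB@8
I4 mul r2 <- r2,r5: IF@5 ID@6 stall=2 (RAW on I3.r2 (WB@8)) EX@9 MEM@10 WB@11
I5 ld r2 <- r1: IF@6 ID@9 stall=0 (-) EX@10 MEM@11 WB@12

Answer: 5 6 7 8 11 12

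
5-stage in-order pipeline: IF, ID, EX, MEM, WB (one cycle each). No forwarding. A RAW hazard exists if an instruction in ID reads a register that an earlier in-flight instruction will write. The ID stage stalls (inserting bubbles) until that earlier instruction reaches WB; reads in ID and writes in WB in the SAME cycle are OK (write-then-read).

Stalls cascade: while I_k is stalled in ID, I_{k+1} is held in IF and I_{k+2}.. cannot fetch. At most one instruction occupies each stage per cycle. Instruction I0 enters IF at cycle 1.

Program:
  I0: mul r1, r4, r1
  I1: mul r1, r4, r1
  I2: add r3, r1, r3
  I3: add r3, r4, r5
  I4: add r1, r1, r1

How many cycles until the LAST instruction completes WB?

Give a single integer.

Answer: 13

Derivation:
I0 mul r1 <- r4,r1: IF@1 ID@2 stall=0 (-) EX@3 MEM@4 WB@5
I1 mul r1 <- r4,r1: IF@2 ID@3 stall=2 (RAW on I0.r1 (WB@5)) EX@6 MEM@7 WB@8
I2 add r3 <- r1,r3: IF@3 ID@6 stall=2 (RAW on I1.r1 (WB@8)) EX@9 MEM@10 WB@11
I3 add r3 <- r4,r5: IF@6 ID@9 stall=0 (-) EX@10 MEM@11 WB@12
I4 add r1 <- r1,r1: IF@9 ID@10 stall=0 (-) EX@11 MEM@12 WB@13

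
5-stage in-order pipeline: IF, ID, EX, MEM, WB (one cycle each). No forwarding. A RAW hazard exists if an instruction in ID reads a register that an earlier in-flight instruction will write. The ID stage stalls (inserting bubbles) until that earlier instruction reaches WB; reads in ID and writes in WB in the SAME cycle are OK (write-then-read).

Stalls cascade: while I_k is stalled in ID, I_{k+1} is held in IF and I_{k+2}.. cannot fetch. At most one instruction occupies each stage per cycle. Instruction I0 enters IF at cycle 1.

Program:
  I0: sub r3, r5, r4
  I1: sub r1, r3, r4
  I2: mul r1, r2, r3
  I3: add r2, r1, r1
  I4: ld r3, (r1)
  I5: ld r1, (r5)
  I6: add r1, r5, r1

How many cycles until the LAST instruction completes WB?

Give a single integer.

Answer: 17

Derivation:
I0 sub r3 <- r5,r4: IF@1 ID@2 stall=0 (-) EX@3 MEM@4 WB@5
I1 sub r1 <- r3,r4: IF@2 ID@3 stall=2 (RAW on I0.r3 (WB@5)) EX@6 MEM@7 WB@8
I2 mul r1 <- r2,r3: IF@3 ID@6 stall=0 (-) EX@7 MEM@8 WB@9
I3 add r2 <- r1,r1: IF@6 ID@7 stall=2 (RAW on I2.r1 (WB@9)) EX@10 MEM@11 WB@12
I4 ld r3 <- r1: IF@7 ID@10 stall=0 (-) EX@11 MEM@12 WB@13
I5 ld r1 <- r5: IF@10 ID@11 stall=0 (-) EX@12 MEM@13 WB@14
I6 add r1 <- r5,r1: IF@11 ID@12 stall=2 (RAW on I5.r1 (WB@14)) EX@15 MEM@16 WB@17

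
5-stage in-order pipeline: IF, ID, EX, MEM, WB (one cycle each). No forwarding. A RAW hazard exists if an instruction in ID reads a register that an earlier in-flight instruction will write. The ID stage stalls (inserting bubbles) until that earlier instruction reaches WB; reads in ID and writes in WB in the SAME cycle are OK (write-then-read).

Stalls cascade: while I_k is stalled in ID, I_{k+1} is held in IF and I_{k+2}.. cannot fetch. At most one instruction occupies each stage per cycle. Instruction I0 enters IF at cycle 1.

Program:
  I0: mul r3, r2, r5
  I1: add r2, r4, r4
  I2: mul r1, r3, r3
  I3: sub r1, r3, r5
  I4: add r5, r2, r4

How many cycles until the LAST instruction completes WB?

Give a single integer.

Answer: 10

Derivation:
I0 mul r3 <- r2,r5: IF@1 ID@2 stall=0 (-) EX@3 MEM@4 WB@5
I1 add r2 <- r4,r4: IF@2 ID@3 stall=0 (-) EX@4 MEM@5 WB@6
I2 mul r1 <- r3,r3: IF@3 ID@4 stall=1 (RAW on I0.r3 (WB@5)) EX@6 MEM@7 WB@8
I3 sub r1 <- r3,r5: IF@4 ID@6 stall=0 (-) EX@7 MEM@8 WB@9
I4 add r5 <- r2,r4: IF@6 ID@7 stall=0 (-) EX@8 MEM@9 WB@10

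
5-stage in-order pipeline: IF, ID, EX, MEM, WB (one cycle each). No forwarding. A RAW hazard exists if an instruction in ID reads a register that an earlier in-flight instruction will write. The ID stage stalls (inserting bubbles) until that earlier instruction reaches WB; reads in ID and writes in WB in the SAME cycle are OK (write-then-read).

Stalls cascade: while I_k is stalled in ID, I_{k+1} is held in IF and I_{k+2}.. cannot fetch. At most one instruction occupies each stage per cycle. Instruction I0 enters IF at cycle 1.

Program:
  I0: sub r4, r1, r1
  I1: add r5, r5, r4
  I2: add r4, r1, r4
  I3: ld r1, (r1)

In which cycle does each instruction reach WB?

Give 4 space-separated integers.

I0 sub r4 <- r1,r1: IF@1 ID@2 stall=0 (-) EX@3 MEM@4 WB@5
I1 add r5 <- r5,r4: IF@2 ID@3 stall=2 (RAW on I0.r4 (WB@5)) EX@6 MEM@7 WB@8
I2 add r4 <- r1,r4: IF@3 ID@6 stall=0 (-) EX@7 MEM@8 WB@9
I3 ld r1 <- r1: IF@6 ID@7 stall=0 (-) EX@8 MEM@9 WB@10

Answer: 5 8 9 10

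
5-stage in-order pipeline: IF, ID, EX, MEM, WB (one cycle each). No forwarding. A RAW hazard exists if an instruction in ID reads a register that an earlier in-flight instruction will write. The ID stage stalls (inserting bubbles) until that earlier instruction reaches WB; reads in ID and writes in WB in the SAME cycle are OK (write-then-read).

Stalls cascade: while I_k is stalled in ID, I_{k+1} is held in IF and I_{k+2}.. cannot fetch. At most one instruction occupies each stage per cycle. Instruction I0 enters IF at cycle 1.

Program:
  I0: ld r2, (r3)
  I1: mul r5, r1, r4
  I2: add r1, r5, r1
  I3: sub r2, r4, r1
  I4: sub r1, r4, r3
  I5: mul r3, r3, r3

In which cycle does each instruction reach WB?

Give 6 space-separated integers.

I0 ld r2 <- r3: IF@1 ID@2 stall=0 (-) EX@3 MEM@4 WB@5
I1 mul r5 <- r1,r4: IF@2 ID@3 stall=0 (-) EX@4 MEM@5 WB@6
I2 add r1 <- r5,r1: IF@3 ID@4 stall=2 (RAW on I1.r5 (WB@6)) EX@7 MEM@8 WB@9
I3 sub r2 <- r4,r1: IF@4 ID@7 stall=2 (RAW on I2.r1 (WB@9)) EX@10 MEM@11 WB@12
I4 sub r1 <- r4,r3: IF@7 ID@10 stall=0 (-) EX@11 MEM@12 WB@13
I5 mul r3 <- r3,r3: IF@10 ID@11 stall=0 (-) EX@12 MEM@13 WB@14

Answer: 5 6 9 12 13 14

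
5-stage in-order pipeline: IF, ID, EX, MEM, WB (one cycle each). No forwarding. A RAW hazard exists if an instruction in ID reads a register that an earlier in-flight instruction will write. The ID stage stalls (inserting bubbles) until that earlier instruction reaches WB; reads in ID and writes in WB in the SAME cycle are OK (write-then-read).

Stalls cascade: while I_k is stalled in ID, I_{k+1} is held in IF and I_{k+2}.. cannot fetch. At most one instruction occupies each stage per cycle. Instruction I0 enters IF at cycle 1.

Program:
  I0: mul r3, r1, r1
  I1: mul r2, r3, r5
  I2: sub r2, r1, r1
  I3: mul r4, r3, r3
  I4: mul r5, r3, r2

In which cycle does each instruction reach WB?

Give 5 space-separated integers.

I0 mul r3 <- r1,r1: IF@1 ID@2 stall=0 (-) EX@3 MEM@4 WB@5
I1 mul r2 <- r3,r5: IF@2 ID@3 stall=2 (RAW on I0.r3 (WB@5)) EX@6 MEM@7 WB@8
I2 sub r2 <- r1,r1: IF@3 ID@6 stall=0 (-) EX@7 MEM@8 WB@9
I3 mul r4 <- r3,r3: IF@6 ID@7 stall=0 (-) EX@8 MEM@9 WB@10
I4 mul r5 <- r3,r2: IF@7 ID@8 stall=1 (RAW on I2.r2 (WB@9)) EX@10 MEM@11 WB@12

Answer: 5 8 9 10 12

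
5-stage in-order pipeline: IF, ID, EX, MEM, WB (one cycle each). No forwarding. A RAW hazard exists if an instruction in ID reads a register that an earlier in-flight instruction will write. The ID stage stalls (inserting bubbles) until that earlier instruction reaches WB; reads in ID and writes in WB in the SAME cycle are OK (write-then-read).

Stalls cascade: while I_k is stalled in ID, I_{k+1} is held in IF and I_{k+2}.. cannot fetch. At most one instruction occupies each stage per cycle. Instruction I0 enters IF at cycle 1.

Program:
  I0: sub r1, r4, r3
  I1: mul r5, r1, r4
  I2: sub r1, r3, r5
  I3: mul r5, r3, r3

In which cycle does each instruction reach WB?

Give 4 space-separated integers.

Answer: 5 8 11 12

Derivation:
I0 sub r1 <- r4,r3: IF@1 ID@2 stall=0 (-) EX@3 MEM@4 WB@5
I1 mul r5 <- r1,r4: IF@2 ID@3 stall=2 (RAW on I0.r1 (WB@5)) EX@6 MEM@7 WB@8
I2 sub r1 <- r3,r5: IF@3 ID@6 stall=2 (RAW on I1.r5 (WB@8)) EX@9 MEM@10 WB@11
I3 mul r5 <- r3,r3: IF@6 ID@9 stall=0 (-) EX@10 MEM@11 WB@12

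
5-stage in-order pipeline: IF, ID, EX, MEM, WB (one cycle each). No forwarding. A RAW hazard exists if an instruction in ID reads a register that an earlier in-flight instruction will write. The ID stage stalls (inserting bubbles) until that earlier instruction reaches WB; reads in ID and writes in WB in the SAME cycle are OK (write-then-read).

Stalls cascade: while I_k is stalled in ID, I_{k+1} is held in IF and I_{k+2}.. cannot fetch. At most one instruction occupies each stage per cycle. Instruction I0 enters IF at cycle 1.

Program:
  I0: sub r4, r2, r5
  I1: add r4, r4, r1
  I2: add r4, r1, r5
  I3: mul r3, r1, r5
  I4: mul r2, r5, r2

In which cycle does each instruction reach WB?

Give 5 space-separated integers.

I0 sub r4 <- r2,r5: IF@1 ID@2 stall=0 (-) EX@3 MEM@4 WB@5
I1 add r4 <- r4,r1: IF@2 ID@3 stall=2 (RAW on I0.r4 (WB@5)) EX@6 MEM@7 WB@8
I2 add r4 <- r1,r5: IF@3 ID@6 stall=0 (-) EX@7 MEM@8 WB@9
I3 mul r3 <- r1,r5: IF@6 ID@7 stall=0 (-) EX@8 MEM@9 WB@10
I4 mul r2 <- r5,r2: IF@7 ID@8 stall=0 (-) EX@9 MEM@10 WB@11

Answer: 5 8 9 10 11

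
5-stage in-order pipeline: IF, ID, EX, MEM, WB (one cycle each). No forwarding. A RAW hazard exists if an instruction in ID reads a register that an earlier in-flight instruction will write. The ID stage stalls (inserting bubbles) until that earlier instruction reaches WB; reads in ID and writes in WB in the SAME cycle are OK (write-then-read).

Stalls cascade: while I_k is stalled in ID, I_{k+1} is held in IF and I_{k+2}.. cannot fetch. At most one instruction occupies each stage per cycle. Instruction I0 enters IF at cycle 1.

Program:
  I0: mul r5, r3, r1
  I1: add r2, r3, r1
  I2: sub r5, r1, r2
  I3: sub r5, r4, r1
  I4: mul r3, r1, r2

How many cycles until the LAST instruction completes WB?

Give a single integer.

I0 mul r5 <- r3,r1: IF@1 ID@2 stall=0 (-) EX@3 MEM@4 WB@5
I1 add r2 <- r3,r1: IF@2 ID@3 stall=0 (-) EX@4 MEM@5 WB@6
I2 sub r5 <- r1,r2: IF@3 ID@4 stall=2 (RAW on I1.r2 (WB@6)) EX@7 MEM@8 WB@9
I3 sub r5 <- r4,r1: IF@4 ID@7 stall=0 (-) EX@8 MEM@9 WB@10
I4 mul r3 <- r1,r2: IF@7 ID@8 stall=0 (-) EX@9 MEM@10 WB@11

Answer: 11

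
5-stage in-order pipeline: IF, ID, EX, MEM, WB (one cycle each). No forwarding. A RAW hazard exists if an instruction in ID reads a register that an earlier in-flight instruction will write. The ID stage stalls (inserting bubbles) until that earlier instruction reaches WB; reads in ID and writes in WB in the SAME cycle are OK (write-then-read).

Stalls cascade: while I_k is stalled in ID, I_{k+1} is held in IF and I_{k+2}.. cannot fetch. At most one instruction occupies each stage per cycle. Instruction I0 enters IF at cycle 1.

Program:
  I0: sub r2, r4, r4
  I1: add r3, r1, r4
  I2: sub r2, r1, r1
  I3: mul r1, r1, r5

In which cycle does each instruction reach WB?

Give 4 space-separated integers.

Answer: 5 6 7 8

Derivation:
I0 sub r2 <- r4,r4: IF@1 ID@2 stall=0 (-) EX@3 MEM@4 WB@5
I1 add r3 <- r1,r4: IF@2 ID@3 stall=0 (-) EX@4 MEM@5 WB@6
I2 sub r2 <- r1,r1: IF@3 ID@4 stall=0 (-) EX@5 MEM@6 WB@7
I3 mul r1 <- r1,r5: IF@4 ID@5 stall=0 (-) EX@6 MEM@7 WB@8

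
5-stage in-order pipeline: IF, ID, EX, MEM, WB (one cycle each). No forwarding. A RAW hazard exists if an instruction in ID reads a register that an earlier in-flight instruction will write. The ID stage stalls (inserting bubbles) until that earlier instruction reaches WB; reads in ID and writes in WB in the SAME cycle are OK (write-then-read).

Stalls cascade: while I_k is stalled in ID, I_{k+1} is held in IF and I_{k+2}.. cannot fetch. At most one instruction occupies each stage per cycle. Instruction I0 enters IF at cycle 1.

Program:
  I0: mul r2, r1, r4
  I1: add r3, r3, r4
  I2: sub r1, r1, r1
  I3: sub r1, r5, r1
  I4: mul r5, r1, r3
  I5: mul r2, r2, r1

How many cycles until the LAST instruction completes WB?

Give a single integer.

I0 mul r2 <- r1,r4: IF@1 ID@2 stall=0 (-) EX@3 MEM@4 WB@5
I1 add r3 <- r3,r4: IF@2 ID@3 stall=0 (-) EX@4 MEM@5 WB@6
I2 sub r1 <- r1,r1: IF@3 ID@4 stall=0 (-) EX@5 MEM@6 WB@7
I3 sub r1 <- r5,r1: IF@4 ID@5 stall=2 (RAW on I2.r1 (WB@7)) EX@8 MEM@9 WB@10
I4 mul r5 <- r1,r3: IF@5 ID@8 stall=2 (RAW on I3.r1 (WB@10)) EX@11 MEM@12 WB@13
I5 mul r2 <- r2,r1: IF@8 ID@11 stall=0 (-) EX@12 MEM@13 WB@14

Answer: 14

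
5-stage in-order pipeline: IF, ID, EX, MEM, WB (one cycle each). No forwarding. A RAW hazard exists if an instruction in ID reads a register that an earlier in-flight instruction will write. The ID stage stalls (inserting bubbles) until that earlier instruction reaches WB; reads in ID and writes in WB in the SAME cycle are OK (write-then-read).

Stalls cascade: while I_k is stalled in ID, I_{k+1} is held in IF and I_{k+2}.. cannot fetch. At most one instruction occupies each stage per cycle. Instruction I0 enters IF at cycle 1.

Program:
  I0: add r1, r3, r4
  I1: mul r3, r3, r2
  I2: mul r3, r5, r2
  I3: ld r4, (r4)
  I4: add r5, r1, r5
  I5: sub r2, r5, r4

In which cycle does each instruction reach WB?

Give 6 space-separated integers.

I0 add r1 <- r3,r4: IF@1 ID@2 stall=0 (-) EX@3 MEM@4 WB@5
I1 mul r3 <- r3,r2: IF@2 ID@3 stall=0 (-) EX@4 MEM@5 WB@6
I2 mul r3 <- r5,r2: IF@3 ID@4 stall=0 (-) EX@5 MEM@6 WB@7
I3 ld r4 <- r4: IF@4 ID@5 stall=0 (-) EX@6 MEM@7 WB@8
I4 add r5 <- r1,r5: IF@5 ID@6 stall=0 (-) EX@7 MEM@8 WB@9
I5 sub r2 <- r5,r4: IF@6 ID@7 stall=2 (RAW on I4.r5 (WB@9)) EX@10 MEM@11 WB@12

Answer: 5 6 7 8 9 12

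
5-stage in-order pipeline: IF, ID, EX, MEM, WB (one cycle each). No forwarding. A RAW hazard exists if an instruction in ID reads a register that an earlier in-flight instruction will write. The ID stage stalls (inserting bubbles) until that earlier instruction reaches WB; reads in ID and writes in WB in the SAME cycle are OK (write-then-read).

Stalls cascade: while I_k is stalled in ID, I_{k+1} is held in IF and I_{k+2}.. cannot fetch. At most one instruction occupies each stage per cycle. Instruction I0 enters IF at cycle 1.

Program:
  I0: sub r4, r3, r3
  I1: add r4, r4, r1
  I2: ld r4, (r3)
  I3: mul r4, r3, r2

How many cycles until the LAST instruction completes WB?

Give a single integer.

Answer: 10

Derivation:
I0 sub r4 <- r3,r3: IF@1 ID@2 stall=0 (-) EX@3 MEM@4 WB@5
I1 add r4 <- r4,r1: IF@2 ID@3 stall=2 (RAW on I0.r4 (WB@5)) EX@6 MEM@7 WB@8
I2 ld r4 <- r3: IF@3 ID@6 stall=0 (-) EX@7 MEM@8 WB@9
I3 mul r4 <- r3,r2: IF@6 ID@7 stall=0 (-) EX@8 MEM@9 WB@10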